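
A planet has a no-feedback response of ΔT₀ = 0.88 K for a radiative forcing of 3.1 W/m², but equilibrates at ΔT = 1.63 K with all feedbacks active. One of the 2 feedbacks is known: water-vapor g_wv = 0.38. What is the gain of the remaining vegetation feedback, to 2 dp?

0.08

Amplification A = ΔT/ΔT₀ = 1.63/0.88 = 1.852.
Total gain g = 1 − 1/A = 1 − 1/1.852 = 0.46.
The known gain is 0.38.
g_veg = 0.46 − 0.38 = 0.08.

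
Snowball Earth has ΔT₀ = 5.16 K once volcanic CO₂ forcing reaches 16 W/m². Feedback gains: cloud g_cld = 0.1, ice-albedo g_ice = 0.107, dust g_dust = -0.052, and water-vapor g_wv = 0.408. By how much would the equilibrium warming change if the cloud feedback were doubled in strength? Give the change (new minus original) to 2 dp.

3.50 K

Original: g = 0.563, ΔT = 5.16/(1−0.563) = 11.8078 K.
With doubled cloud: g' = 0.663, ΔT' = 5.16/(1−0.663) = 15.3116 K.
Change = 15.3116 − 11.8078 = 3.50 K.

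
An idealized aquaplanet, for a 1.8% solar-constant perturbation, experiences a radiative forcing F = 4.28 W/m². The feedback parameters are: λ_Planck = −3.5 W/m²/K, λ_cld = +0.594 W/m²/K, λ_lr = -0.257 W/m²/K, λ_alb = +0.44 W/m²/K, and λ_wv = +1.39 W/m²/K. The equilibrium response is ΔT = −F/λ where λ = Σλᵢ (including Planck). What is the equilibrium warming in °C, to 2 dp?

3.21 °C

Net feedback parameter λ = (−3.5) + (+0.594) + (-0.257) + (+0.44) + (+1.39) = -1.333 W/m²/K.
ΔT = −F/λ = −4.28/(-1.333) = 3.21 °C.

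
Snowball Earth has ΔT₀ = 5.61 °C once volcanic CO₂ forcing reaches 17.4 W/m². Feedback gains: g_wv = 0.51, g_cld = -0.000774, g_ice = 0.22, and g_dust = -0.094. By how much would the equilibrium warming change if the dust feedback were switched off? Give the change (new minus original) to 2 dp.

5.34 °C

Original: g = 0.635226, ΔT = 5.61/(1−0.635226) = 15.3794 °C.
Without dust: g' = 0.729226, ΔT' = 5.61/(1−0.729226) = 20.7184 °C.
Change = 20.7184 − 15.3794 = 5.34 °C.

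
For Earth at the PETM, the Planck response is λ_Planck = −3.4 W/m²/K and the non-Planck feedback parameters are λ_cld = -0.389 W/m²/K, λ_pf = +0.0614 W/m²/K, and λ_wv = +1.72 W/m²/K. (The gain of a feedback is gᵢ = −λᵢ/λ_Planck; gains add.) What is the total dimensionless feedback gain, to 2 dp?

0.41

Convert to gains: g_cld = -0.389/3.4 = -0.1144; g_pf = 0.0614/3.4 = 0.01806; g_wv = 1.72/3.4 = 0.5059.
Total gain g = 0.40956.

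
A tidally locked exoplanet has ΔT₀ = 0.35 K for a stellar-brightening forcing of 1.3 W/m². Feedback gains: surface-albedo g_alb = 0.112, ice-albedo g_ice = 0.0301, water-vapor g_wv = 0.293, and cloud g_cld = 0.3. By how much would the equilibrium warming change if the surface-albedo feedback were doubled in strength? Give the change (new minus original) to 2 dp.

0.97 K

Original: g = 0.7351, ΔT = 0.35/(1−0.7351) = 1.3213 K.
With doubled surface-albedo: g' = 0.8471, ΔT' = 0.35/(1−0.8471) = 2.2891 K.
Change = 2.2891 − 1.3213 = 0.97 K.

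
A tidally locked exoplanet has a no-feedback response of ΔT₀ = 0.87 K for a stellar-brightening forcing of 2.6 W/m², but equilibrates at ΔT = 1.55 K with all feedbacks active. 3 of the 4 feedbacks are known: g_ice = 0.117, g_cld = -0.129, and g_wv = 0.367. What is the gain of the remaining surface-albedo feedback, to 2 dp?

0.08

Amplification A = ΔT/ΔT₀ = 1.55/0.87 = 1.782.
Total gain g = 1 − 1/A = 1 − 1/1.782 = 0.4388.
Known gains sum to 0.117 − 0.129 + 0.367 = 0.355.
g_alb = 0.4388 − 0.355 = 0.08.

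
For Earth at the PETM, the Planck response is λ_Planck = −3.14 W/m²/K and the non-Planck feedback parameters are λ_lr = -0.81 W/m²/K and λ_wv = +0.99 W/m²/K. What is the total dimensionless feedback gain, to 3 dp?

0.057

Convert to gains: g_lr = -0.81/3.14 = -0.258; g_wv = 0.99/3.14 = 0.3153.
Total gain g = 0.0573.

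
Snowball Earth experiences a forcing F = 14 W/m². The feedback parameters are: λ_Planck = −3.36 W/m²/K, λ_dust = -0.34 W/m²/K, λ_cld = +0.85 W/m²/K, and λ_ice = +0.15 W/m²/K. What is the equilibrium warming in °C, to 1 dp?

Net feedback parameter λ = (−3.36) + (-0.34) + (+0.85) + (+0.15) = -2.7 W/m²/K.
ΔT = −F/λ = −14/(-2.7) = 5.2 °C.

5.2 °C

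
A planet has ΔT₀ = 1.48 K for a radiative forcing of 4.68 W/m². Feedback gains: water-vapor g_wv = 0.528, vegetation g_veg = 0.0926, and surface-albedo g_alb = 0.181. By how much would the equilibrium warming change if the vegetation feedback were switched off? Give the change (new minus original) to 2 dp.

Original: g = 0.8016, ΔT = 1.48/(1−0.8016) = 7.4597 K.
Without vegetation: g' = 0.709, ΔT' = 1.48/(1−0.709) = 5.0859 K.
Change = 5.0859 − 7.4597 = -2.37 K.

-2.37 K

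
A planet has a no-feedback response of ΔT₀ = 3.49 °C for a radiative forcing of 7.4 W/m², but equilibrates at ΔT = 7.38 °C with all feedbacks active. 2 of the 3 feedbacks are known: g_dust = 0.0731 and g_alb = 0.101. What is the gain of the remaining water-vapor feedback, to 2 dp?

0.35

Amplification A = ΔT/ΔT₀ = 7.38/3.49 = 2.115.
Total gain g = 1 − 1/A = 1 − 1/2.115 = 0.5272.
Known gains sum to 0.0731 + 0.101 = 0.1741.
g_wv = 0.5272 − 0.1741 = 0.35.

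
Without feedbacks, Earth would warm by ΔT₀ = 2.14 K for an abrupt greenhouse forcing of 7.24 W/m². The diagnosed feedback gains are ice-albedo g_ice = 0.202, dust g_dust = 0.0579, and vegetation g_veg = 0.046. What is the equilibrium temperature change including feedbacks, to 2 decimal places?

Total gain g = 0.202 + 0.0579 + 0.046 = 0.3059.
Amplification A = 1/(1 − 0.3059) = 1.441.
ΔT = 2.14 × 1.441 = 3.08 K.

3.08 K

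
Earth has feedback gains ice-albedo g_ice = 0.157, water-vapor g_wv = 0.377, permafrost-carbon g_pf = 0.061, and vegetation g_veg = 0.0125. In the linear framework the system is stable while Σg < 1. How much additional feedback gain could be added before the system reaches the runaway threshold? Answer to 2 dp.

0.39

Current total gain = 0.157 + 0.377 + 0.061 + 0.0125 = 0.6075.
Margin to runaway = 1 − 0.6075 = 0.39.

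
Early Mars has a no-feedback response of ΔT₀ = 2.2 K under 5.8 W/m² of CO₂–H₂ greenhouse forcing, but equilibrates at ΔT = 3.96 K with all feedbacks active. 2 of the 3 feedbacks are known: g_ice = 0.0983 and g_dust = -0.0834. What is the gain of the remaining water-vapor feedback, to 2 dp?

Amplification A = ΔT/ΔT₀ = 3.96/2.2 = 1.8.
Total gain g = 1 − 1/A = 1 − 1/1.8 = 0.4444.
Known gains sum to 0.0983 − 0.0834 = 0.0149.
g_wv = 0.4444 − 0.0149 = 0.43.

0.43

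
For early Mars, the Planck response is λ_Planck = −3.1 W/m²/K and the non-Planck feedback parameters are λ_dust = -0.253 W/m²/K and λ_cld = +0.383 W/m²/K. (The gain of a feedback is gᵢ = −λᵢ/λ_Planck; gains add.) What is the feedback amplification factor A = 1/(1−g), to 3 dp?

1.044

Convert to gains: g_dust = -0.253/3.1 = -0.08161; g_cld = 0.383/3.1 = 0.1235.
Total gain g = 0.04189.
A = 1/(1 − 0.04189) = 1.044.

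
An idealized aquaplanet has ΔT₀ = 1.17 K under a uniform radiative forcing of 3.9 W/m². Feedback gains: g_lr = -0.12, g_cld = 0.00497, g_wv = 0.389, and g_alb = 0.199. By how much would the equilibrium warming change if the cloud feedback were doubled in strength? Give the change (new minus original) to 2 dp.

0.02 K

Original: g = 0.47297, ΔT = 1.17/(1−0.47297) = 2.2200 K.
With doubled cloud: g' = 0.47794, ΔT' = 1.17/(1−0.47794) = 2.2411 K.
Change = 2.2411 − 2.2200 = 0.02 K.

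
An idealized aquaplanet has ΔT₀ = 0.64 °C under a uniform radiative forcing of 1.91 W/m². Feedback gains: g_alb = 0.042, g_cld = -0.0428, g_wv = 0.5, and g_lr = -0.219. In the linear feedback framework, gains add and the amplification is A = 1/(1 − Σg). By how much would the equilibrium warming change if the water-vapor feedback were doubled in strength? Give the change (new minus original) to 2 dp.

2.02 °C

Original: g = 0.2802, ΔT = 0.64/(1−0.2802) = 0.8891 °C.
With doubled water-vapor: g' = 0.7802, ΔT' = 0.64/(1−0.7802) = 2.9117 °C.
Change = 2.9117 − 0.8891 = 2.02 °C.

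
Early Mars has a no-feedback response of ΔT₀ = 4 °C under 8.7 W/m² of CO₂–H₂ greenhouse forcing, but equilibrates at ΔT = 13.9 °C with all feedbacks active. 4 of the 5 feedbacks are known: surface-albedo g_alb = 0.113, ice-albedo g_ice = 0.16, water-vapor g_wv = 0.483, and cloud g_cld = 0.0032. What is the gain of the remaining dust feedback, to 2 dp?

Amplification A = ΔT/ΔT₀ = 13.9/4 = 3.475.
Total gain g = 1 − 1/A = 1 − 1/3.475 = 0.7122.
Known gains sum to 0.113 + 0.16 + 0.483 + 0.0032 = 0.7592.
g_dust = 0.7122 − 0.7592 = -0.05.

-0.05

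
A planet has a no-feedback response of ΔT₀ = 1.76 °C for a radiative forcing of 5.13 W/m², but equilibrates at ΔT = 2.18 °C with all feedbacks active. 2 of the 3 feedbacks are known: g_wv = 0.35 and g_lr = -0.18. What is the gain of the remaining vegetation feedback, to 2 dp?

0.02

Amplification A = ΔT/ΔT₀ = 2.18/1.76 = 1.239.
Total gain g = 1 − 1/A = 1 − 1/1.239 = 0.1929.
Known gains sum to 0.35 − 0.18 = 0.17.
g_veg = 0.1929 − 0.17 = 0.02.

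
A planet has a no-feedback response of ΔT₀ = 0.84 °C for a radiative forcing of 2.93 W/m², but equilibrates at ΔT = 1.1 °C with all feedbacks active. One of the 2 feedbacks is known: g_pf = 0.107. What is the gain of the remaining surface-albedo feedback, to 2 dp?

0.13

Amplification A = ΔT/ΔT₀ = 1.1/0.84 = 1.31.
Total gain g = 1 − 1/A = 1 − 1/1.31 = 0.2366.
The known gain is 0.107.
g_alb = 0.2366 − 0.107 = 0.13.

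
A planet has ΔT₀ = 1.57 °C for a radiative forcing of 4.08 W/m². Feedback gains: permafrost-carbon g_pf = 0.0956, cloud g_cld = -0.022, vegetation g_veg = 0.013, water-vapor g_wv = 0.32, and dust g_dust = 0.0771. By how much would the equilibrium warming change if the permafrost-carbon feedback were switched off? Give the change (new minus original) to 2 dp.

-0.48 °C

Original: g = 0.4837, ΔT = 1.57/(1−0.4837) = 3.0409 °C.
Without permafrost-carbon: g' = 0.3881, ΔT' = 1.57/(1−0.3881) = 2.5658 °C.
Change = 2.5658 − 3.0409 = -0.48 °C.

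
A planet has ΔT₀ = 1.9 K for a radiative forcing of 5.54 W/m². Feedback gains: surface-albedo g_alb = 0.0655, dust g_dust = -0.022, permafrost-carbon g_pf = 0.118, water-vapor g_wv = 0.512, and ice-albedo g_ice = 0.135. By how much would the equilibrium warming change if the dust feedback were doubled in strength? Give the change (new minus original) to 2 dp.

Original: g = 0.8085, ΔT = 1.9/(1−0.8085) = 9.9217 K.
With doubled dust: g' = 0.7865, ΔT' = 1.9/(1−0.7865) = 8.8993 K.
Change = 8.8993 − 9.9217 = -1.02 K.

-1.02 K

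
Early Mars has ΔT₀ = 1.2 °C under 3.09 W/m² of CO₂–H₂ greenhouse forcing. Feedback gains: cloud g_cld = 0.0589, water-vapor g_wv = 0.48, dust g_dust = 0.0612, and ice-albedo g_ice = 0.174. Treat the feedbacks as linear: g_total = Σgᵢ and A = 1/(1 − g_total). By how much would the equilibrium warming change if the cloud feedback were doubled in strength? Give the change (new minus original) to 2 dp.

Original: g = 0.7741, ΔT = 1.2/(1−0.7741) = 5.3121 °C.
With doubled cloud: g' = 0.833, ΔT' = 1.2/(1−0.833) = 7.1856 °C.
Change = 7.1856 − 5.3121 = 1.87 °C.

1.87 °C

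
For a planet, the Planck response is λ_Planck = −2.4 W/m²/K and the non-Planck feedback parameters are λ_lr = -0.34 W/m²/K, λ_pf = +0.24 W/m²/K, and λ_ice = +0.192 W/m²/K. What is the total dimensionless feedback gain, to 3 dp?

0.038

Convert to gains: g_lr = -0.34/2.4 = -0.1417; g_pf = 0.24/2.4 = 0.1; g_ice = 0.192/2.4 = 0.08.
Total gain g = 0.0383.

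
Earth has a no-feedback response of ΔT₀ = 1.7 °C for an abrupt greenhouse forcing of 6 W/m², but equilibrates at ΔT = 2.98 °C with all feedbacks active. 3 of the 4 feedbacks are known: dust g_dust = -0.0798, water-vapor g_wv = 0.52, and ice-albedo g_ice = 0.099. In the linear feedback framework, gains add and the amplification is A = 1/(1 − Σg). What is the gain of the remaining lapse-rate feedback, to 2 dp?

Amplification A = ΔT/ΔT₀ = 2.98/1.7 = 1.753.
Total gain g = 1 − 1/A = 1 − 1/1.753 = 0.4295.
Known gains sum to -0.0798 + 0.52 + 0.099 = 0.5392.
g_lr = 0.4295 − 0.5392 = -0.11.

-0.11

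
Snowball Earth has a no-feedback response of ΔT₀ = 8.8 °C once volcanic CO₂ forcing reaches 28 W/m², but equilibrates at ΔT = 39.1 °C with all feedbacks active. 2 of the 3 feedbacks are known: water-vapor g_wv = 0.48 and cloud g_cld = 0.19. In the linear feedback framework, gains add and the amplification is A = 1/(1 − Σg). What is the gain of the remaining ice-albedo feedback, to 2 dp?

Amplification A = ΔT/ΔT₀ = 39.1/8.8 = 4.443.
Total gain g = 1 − 1/A = 1 − 1/4.443 = 0.7749.
Known gains sum to 0.48 + 0.19 = 0.67.
g_ice = 0.7749 − 0.67 = 0.10.

0.10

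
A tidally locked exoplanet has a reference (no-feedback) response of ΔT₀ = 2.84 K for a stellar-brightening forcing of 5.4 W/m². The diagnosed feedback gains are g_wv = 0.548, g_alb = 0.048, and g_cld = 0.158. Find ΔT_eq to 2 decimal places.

Total gain g = 0.548 + 0.048 + 0.158 = 0.754.
Amplification A = 1/(1 − 0.754) = 4.065.
ΔT = 2.84 × 4.065 = 11.54 K.

11.54 K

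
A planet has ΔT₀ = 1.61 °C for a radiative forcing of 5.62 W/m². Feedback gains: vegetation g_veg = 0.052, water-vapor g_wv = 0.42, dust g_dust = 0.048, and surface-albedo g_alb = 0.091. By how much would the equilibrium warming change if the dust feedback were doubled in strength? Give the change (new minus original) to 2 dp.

0.58 °C

Original: g = 0.611, ΔT = 1.61/(1−0.611) = 4.1388 °C.
With doubled dust: g' = 0.659, ΔT' = 1.61/(1−0.659) = 4.7214 °C.
Change = 4.7214 − 4.1388 = 0.58 °C.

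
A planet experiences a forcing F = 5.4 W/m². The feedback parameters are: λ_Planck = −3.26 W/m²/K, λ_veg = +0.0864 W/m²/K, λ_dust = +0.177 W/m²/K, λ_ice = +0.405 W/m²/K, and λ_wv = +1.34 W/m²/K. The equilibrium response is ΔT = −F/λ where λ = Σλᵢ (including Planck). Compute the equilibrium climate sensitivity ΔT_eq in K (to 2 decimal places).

Net feedback parameter λ = (−3.26) + (+0.0864) + (+0.177) + (+0.405) + (+1.34) = -1.2516 W/m²/K.
ΔT = −F/λ = −5.4/(-1.2516) = 4.31 K.

4.31 K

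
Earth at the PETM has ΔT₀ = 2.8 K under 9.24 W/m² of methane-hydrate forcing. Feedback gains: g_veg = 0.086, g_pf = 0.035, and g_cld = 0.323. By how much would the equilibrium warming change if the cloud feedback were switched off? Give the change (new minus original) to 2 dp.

-1.85 K

Original: g = 0.444, ΔT = 2.8/(1−0.444) = 5.0360 K.
Without cloud: g' = 0.121, ΔT' = 2.8/(1−0.121) = 3.1854 K.
Change = 3.1854 − 5.0360 = -1.85 K.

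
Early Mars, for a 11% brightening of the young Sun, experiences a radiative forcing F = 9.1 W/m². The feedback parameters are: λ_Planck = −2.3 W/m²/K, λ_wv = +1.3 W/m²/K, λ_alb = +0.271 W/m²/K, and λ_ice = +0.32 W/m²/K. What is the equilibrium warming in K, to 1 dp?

22.2 K

Net feedback parameter λ = (−2.3) + (+1.3) + (+0.271) + (+0.32) = -0.409 W/m²/K.
ΔT = −F/λ = −9.1/(-0.409) = 22.2 K.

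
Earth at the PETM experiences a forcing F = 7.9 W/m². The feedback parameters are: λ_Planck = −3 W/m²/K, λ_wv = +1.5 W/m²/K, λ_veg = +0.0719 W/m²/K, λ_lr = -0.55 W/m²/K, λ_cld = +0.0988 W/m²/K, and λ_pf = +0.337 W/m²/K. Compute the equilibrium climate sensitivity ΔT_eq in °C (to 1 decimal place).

5.1 °C

Net feedback parameter λ = (−3) + (+1.5) + (+0.0719) + (-0.55) + (+0.0988) + (+0.337) = -1.5423 W/m²/K.
ΔT = −F/λ = −7.9/(-1.5423) = 5.1 °C.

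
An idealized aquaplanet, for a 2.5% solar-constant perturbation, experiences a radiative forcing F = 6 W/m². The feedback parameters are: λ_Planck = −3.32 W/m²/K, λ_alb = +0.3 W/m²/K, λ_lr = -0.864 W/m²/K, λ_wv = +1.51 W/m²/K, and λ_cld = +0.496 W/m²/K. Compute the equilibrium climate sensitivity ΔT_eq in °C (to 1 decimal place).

3.2 °C

Net feedback parameter λ = (−3.32) + (+0.3) + (-0.864) + (+1.51) + (+0.496) = -1.878 W/m²/K.
ΔT = −F/λ = −6/(-1.878) = 3.2 °C.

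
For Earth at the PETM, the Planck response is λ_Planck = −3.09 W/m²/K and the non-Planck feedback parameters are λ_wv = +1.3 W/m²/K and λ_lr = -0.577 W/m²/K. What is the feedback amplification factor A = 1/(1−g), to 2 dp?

1.31

Convert to gains: g_wv = 1.3/3.09 = 0.4207; g_lr = -0.577/3.09 = -0.1867.
Total gain g = 0.234.
A = 1/(1 − 0.234) = 1.31.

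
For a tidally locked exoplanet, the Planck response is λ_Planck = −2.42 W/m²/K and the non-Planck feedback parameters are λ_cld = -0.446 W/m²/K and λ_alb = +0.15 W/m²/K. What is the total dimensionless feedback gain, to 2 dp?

-0.12

Convert to gains: g_cld = -0.446/2.42 = -0.1843; g_alb = 0.15/2.42 = 0.06198.
Total gain g = -0.12232.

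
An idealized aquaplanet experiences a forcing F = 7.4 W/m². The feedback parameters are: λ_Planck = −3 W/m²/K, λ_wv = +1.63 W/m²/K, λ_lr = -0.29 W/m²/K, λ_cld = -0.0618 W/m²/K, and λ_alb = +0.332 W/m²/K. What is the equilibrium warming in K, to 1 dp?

Net feedback parameter λ = (−3) + (+1.63) + (-0.29) + (-0.0618) + (+0.332) = -1.3898 W/m²/K.
ΔT = −F/λ = −7.4/(-1.3898) = 5.3 K.

5.3 K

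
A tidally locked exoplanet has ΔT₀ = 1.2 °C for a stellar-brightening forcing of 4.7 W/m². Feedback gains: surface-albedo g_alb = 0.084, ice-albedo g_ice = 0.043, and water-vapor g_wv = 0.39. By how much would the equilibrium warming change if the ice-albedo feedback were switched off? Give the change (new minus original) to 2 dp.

Original: g = 0.517, ΔT = 1.2/(1−0.517) = 2.4845 °C.
Without ice-albedo: g' = 0.474, ΔT' = 1.2/(1−0.474) = 2.2814 °C.
Change = 2.2814 − 2.4845 = -0.20 °C.

-0.20 °C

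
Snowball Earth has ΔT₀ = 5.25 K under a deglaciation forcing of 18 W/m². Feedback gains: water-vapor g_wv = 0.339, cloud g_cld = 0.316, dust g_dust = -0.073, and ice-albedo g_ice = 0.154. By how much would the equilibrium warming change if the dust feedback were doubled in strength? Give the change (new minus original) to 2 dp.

-4.31 K

Original: g = 0.736, ΔT = 5.25/(1−0.736) = 19.8864 K.
With doubled dust: g' = 0.663, ΔT' = 5.25/(1−0.663) = 15.5786 K.
Change = 15.5786 − 19.8864 = -4.31 K.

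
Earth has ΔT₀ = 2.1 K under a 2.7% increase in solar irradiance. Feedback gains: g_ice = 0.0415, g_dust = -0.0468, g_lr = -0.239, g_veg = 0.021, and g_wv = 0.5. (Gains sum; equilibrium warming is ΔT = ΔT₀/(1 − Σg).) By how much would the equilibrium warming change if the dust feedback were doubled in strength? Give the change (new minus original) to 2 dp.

-0.18 K

Original: g = 0.2767, ΔT = 2.1/(1−0.2767) = 2.9034 K.
With doubled dust: g' = 0.2299, ΔT' = 2.1/(1−0.2299) = 2.7269 K.
Change = 2.7269 − 2.9034 = -0.18 K.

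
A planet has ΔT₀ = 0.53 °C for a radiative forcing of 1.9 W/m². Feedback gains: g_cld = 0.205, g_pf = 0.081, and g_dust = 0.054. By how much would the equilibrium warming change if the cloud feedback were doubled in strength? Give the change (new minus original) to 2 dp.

Original: g = 0.34, ΔT = 0.53/(1−0.34) = 0.8030 °C.
With doubled cloud: g' = 0.545, ΔT' = 0.53/(1−0.545) = 1.1648 °C.
Change = 1.1648 − 0.8030 = 0.36 °C.

0.36 °C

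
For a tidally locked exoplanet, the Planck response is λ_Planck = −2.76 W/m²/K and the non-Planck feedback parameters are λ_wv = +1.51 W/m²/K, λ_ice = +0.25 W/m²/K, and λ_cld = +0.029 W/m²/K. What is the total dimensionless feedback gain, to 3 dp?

0.648

Convert to gains: g_wv = 1.51/2.76 = 0.5471; g_ice = 0.25/2.76 = 0.09058; g_cld = 0.029/2.76 = 0.01051.
Total gain g = 0.64819.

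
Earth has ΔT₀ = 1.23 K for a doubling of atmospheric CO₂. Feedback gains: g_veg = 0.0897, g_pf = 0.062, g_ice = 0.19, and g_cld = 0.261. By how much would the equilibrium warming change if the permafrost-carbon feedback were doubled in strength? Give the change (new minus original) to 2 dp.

0.57 K

Original: g = 0.6027, ΔT = 1.23/(1−0.6027) = 3.0959 K.
With doubled permafrost-carbon: g' = 0.6647, ΔT' = 1.23/(1−0.6647) = 3.6684 K.
Change = 3.6684 − 3.0959 = 0.57 K.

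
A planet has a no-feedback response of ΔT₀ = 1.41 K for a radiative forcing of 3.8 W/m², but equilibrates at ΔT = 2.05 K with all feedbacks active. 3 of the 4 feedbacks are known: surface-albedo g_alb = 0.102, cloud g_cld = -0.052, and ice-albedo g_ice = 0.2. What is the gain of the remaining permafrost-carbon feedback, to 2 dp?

0.06

Amplification A = ΔT/ΔT₀ = 2.05/1.41 = 1.454.
Total gain g = 1 − 1/A = 1 − 1/1.454 = 0.3122.
Known gains sum to 0.102 − 0.052 + 0.2 = 0.25.
g_pf = 0.3122 − 0.25 = 0.06.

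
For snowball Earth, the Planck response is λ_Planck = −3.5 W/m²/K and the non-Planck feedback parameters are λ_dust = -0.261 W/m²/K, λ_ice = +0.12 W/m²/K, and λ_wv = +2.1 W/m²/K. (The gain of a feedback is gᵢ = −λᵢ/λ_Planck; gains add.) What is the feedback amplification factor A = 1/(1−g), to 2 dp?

Convert to gains: g_dust = -0.261/3.5 = -0.07457; g_ice = 0.12/3.5 = 0.03429; g_wv = 2.1/3.5 = 0.6.
Total gain g = 0.55972.
A = 1/(1 − 0.55972) = 2.27.

2.27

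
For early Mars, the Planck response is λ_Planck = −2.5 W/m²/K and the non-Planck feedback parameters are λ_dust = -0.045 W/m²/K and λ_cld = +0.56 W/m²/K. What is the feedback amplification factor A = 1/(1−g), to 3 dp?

Convert to gains: g_dust = -0.045/2.5 = -0.018; g_cld = 0.56/2.5 = 0.224.
Total gain g = 0.206.
A = 1/(1 − 0.206) = 1.259.

1.259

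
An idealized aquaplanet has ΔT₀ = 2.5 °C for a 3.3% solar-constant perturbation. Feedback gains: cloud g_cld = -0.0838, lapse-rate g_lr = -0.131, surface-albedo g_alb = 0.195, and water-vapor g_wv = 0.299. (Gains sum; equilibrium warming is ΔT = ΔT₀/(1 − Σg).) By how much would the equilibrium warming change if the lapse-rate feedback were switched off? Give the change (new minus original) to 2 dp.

0.77 °C

Original: g = 0.2792, ΔT = 2.5/(1−0.2792) = 3.4684 °C.
Without lapse-rate: g' = 0.4102, ΔT' = 2.5/(1−0.4102) = 4.2387 °C.
Change = 4.2387 − 3.4684 = 0.77 °C.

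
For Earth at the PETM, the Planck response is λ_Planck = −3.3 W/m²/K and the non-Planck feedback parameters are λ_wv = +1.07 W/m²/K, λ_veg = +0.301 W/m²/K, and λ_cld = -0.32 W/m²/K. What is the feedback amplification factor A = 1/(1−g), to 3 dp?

1.467

Convert to gains: g_wv = 1.07/3.3 = 0.3242; g_veg = 0.301/3.3 = 0.09121; g_cld = -0.32/3.3 = -0.09697.
Total gain g = 0.31844.
A = 1/(1 − 0.31844) = 1.467.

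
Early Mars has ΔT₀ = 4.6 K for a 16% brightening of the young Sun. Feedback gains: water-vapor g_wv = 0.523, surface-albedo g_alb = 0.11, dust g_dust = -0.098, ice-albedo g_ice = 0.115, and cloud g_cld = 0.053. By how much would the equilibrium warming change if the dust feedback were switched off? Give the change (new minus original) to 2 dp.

Original: g = 0.703, ΔT = 4.6/(1−0.703) = 15.4882 K.
Without dust: g' = 0.801, ΔT' = 4.6/(1−0.801) = 23.1156 K.
Change = 23.1156 − 15.4882 = 7.63 K.

7.63 K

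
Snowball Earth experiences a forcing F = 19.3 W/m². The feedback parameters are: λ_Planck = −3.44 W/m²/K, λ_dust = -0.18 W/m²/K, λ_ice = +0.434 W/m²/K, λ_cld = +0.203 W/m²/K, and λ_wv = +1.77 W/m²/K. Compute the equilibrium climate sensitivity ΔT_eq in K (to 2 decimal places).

Net feedback parameter λ = (−3.44) + (-0.18) + (+0.434) + (+0.203) + (+1.77) = -1.213 W/m²/K.
ΔT = −F/λ = −19.3/(-1.213) = 15.91 K.

15.91 K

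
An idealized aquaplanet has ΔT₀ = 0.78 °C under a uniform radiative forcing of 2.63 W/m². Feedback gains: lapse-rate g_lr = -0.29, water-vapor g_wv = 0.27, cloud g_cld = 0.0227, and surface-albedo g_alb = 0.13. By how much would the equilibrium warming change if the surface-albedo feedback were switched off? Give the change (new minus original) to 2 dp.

-0.12 °C

Original: g = 0.1327, ΔT = 0.78/(1−0.1327) = 0.8993 °C.
Without surface-albedo: g' = 0.0027, ΔT' = 0.78/(1−0.0027) = 0.7821 °C.
Change = 0.7821 − 0.8993 = -0.12 °C.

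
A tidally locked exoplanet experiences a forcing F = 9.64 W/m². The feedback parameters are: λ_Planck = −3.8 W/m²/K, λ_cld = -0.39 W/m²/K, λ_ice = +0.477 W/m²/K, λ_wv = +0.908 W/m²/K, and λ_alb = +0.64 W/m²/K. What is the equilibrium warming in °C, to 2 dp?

Net feedback parameter λ = (−3.8) + (-0.39) + (+0.477) + (+0.908) + (+0.64) = -2.165 W/m²/K.
ΔT = −F/λ = −9.64/(-2.165) = 4.45 °C.

4.45 °C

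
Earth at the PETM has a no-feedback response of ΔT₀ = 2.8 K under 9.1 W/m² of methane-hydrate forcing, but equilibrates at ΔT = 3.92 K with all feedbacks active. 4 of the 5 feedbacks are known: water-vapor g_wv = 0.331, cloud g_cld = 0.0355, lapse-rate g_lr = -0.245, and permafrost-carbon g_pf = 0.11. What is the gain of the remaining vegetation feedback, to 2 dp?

Amplification A = ΔT/ΔT₀ = 3.92/2.8 = 1.4.
Total gain g = 1 − 1/A = 1 − 1/1.4 = 0.2857.
Known gains sum to 0.331 + 0.0355 − 0.245 + 0.11 = 0.2315.
g_veg = 0.2857 − 0.2315 = 0.05.

0.05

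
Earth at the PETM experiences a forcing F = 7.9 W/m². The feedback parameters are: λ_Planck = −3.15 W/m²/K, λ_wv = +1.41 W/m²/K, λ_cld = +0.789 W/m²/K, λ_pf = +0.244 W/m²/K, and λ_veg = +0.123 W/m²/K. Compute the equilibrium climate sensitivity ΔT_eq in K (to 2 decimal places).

Net feedback parameter λ = (−3.15) + (+1.41) + (+0.789) + (+0.244) + (+0.123) = -0.584 W/m²/K.
ΔT = −F/λ = −7.9/(-0.584) = 13.53 K.

13.53 K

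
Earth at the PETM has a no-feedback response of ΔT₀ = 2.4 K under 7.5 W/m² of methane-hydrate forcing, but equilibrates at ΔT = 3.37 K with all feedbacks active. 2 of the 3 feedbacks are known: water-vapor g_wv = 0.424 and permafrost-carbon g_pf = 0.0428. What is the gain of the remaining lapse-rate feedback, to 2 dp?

-0.18

Amplification A = ΔT/ΔT₀ = 3.37/2.4 = 1.404.
Total gain g = 1 − 1/A = 1 − 1/1.404 = 0.2877.
Known gains sum to 0.424 + 0.0428 = 0.4668.
g_lr = 0.2877 − 0.4668 = -0.18.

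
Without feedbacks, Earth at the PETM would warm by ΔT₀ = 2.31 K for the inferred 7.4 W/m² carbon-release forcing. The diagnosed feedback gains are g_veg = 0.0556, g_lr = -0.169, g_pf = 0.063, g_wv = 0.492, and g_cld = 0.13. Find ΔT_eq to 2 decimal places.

5.39 K

Total gain g = 0.0556 − 0.169 + 0.063 + 0.492 + 0.13 = 0.5716.
Amplification A = 1/(1 − 0.5716) = 2.334.
ΔT = 2.31 × 2.334 = 5.39 K.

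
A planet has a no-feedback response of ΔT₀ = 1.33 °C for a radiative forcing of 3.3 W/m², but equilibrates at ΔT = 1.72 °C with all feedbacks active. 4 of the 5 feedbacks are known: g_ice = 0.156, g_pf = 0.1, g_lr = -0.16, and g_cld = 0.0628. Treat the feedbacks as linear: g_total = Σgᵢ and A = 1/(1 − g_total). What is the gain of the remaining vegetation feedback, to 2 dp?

Amplification A = ΔT/ΔT₀ = 1.72/1.33 = 1.293.
Total gain g = 1 − 1/A = 1 − 1/1.293 = 0.2266.
Known gains sum to 0.156 + 0.1 − 0.16 + 0.0628 = 0.1588.
g_veg = 0.2266 − 0.1588 = 0.07.

0.07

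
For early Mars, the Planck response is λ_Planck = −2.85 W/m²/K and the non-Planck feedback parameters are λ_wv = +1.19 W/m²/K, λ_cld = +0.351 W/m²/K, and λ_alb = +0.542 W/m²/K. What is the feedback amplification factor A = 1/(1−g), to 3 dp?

3.716

Convert to gains: g_wv = 1.19/2.85 = 0.4175; g_cld = 0.351/2.85 = 0.1232; g_alb = 0.542/2.85 = 0.1902.
Total gain g = 0.7309.
A = 1/(1 − 0.7309) = 3.716.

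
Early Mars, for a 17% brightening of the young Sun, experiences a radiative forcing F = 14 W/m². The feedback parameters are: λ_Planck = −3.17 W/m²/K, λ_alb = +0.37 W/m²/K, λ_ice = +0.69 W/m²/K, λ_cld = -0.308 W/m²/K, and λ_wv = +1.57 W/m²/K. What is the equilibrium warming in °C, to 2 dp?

16.51 °C

Net feedback parameter λ = (−3.17) + (+0.37) + (+0.69) + (-0.308) + (+1.57) = -0.848 W/m²/K.
ΔT = −F/λ = −14/(-0.848) = 16.51 °C.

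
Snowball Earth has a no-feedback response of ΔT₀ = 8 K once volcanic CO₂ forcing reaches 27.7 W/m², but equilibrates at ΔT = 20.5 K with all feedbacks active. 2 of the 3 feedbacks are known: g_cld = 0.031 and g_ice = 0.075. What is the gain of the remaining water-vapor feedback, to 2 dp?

Amplification A = ΔT/ΔT₀ = 20.5/8 = 2.562.
Total gain g = 1 − 1/A = 1 − 1/2.562 = 0.6097.
Known gains sum to 0.031 + 0.075 = 0.106.
g_wv = 0.6097 − 0.106 = 0.50.

0.50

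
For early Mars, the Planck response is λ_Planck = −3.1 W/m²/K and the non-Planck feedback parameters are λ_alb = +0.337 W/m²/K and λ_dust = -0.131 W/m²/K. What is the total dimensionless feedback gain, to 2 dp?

Convert to gains: g_alb = 0.337/3.1 = 0.1087; g_dust = -0.131/3.1 = -0.04226.
Total gain g = 0.06644.

0.07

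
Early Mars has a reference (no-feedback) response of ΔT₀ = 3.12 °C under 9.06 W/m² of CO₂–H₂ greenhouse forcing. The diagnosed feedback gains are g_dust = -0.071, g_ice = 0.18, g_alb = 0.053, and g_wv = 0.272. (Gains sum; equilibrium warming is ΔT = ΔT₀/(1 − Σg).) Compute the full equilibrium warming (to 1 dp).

5.5 °C

Total gain g = -0.071 + 0.18 + 0.053 + 0.272 = 0.434.
Amplification A = 1/(1 − 0.434) = 1.767.
ΔT = 3.12 × 1.767 = 5.5 °C.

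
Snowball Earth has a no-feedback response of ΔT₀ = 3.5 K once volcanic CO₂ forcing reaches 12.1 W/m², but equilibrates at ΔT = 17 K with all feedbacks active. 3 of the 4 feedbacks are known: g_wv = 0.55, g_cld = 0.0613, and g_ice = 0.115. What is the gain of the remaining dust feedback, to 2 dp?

0.07

Amplification A = ΔT/ΔT₀ = 17/3.5 = 4.857.
Total gain g = 1 − 1/A = 1 − 1/4.857 = 0.7941.
Known gains sum to 0.55 + 0.0613 + 0.115 = 0.7263.
g_dust = 0.7941 − 0.7263 = 0.07.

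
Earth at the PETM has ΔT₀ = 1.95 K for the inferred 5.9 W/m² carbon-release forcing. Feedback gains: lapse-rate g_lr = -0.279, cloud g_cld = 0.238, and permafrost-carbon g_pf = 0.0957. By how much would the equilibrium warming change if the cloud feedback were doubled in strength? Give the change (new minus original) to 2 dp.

0.69 K

Original: g = 0.0547, ΔT = 1.95/(1−0.0547) = 2.0628 K.
With doubled cloud: g' = 0.2927, ΔT' = 1.95/(1−0.2927) = 2.7570 K.
Change = 2.7570 − 2.0628 = 0.69 K.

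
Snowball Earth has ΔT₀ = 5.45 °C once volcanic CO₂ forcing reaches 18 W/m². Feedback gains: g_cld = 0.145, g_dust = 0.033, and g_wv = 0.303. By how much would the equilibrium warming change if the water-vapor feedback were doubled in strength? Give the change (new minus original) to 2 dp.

Original: g = 0.481, ΔT = 5.45/(1−0.481) = 10.5010 °C.
With doubled water-vapor: g' = 0.784, ΔT' = 5.45/(1−0.784) = 25.2315 °C.
Change = 25.2315 − 10.5010 = 14.73 °C.

14.73 °C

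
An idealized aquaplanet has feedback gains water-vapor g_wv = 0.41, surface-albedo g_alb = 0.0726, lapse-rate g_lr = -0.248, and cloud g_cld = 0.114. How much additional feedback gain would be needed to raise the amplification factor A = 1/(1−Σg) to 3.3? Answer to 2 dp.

0.35

Current total gain = 0.3486.
Target gain for A = 3.3: g* = 1 − 1/3.3 = 0.697.
Additional gain needed = 0.697 − 0.3486 = 0.35.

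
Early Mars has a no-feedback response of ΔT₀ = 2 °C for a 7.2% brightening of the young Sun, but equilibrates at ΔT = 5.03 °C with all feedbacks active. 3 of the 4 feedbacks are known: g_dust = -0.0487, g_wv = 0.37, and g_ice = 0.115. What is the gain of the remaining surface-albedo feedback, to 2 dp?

Amplification A = ΔT/ΔT₀ = 5.03/2 = 2.515.
Total gain g = 1 − 1/A = 1 − 1/2.515 = 0.6024.
Known gains sum to -0.0487 + 0.37 + 0.115 = 0.4363.
g_alb = 0.6024 − 0.4363 = 0.17.

0.17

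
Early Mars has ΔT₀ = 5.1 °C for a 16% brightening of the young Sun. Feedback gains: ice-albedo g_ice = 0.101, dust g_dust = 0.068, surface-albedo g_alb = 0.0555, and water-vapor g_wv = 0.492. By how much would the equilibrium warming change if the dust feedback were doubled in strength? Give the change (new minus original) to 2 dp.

Original: g = 0.7165, ΔT = 5.1/(1−0.7165) = 17.9894 °C.
With doubled dust: g' = 0.7845, ΔT' = 5.1/(1−0.7845) = 23.6659 °C.
Change = 23.6659 − 17.9894 = 5.68 °C.

5.68 °C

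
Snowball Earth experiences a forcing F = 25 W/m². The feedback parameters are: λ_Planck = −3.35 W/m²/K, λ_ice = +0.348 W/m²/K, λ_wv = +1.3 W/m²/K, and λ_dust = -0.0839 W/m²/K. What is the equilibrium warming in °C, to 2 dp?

Net feedback parameter λ = (−3.35) + (+0.348) + (+1.3) + (-0.0839) = -1.7859 W/m²/K.
ΔT = −F/λ = −25/(-1.7859) = 14.00 °C.

14.00 °C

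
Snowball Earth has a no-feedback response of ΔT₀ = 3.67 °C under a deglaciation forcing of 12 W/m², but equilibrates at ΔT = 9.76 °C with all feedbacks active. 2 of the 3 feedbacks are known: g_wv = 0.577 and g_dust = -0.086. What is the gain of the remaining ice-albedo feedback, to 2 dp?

Amplification A = ΔT/ΔT₀ = 9.76/3.67 = 2.659.
Total gain g = 1 − 1/A = 1 − 1/2.659 = 0.6239.
Known gains sum to 0.577 − 0.086 = 0.491.
g_ice = 0.6239 − 0.491 = 0.13.

0.13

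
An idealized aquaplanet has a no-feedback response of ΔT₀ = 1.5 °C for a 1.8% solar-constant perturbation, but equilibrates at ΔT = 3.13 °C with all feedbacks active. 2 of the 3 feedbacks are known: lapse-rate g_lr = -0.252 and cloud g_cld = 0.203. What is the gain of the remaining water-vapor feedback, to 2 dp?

Amplification A = ΔT/ΔT₀ = 3.13/1.5 = 2.087.
Total gain g = 1 − 1/A = 1 − 1/2.087 = 0.5208.
Known gains sum to -0.252 + 0.203 = -0.049.
g_wv = 0.5208 + 0.049 = 0.57.

0.57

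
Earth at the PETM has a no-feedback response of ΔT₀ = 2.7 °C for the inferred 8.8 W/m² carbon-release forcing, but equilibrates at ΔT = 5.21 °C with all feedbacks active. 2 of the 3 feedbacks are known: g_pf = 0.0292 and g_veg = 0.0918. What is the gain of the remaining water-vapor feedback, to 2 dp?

Amplification A = ΔT/ΔT₀ = 5.21/2.7 = 1.93.
Total gain g = 1 − 1/A = 1 − 1/1.93 = 0.4819.
Known gains sum to 0.0292 + 0.0918 = 0.121.
g_wv = 0.4819 − 0.121 = 0.36.

0.36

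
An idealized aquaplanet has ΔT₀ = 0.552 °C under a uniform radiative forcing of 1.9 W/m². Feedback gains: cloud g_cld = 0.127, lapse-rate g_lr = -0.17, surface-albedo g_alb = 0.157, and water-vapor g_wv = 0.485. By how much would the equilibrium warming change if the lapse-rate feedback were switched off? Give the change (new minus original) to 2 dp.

1.01 °C

Original: g = 0.599, ΔT = 0.552/(1−0.599) = 1.3766 °C.
Without lapse-rate: g' = 0.769, ΔT' = 0.552/(1−0.769) = 2.3896 °C.
Change = 2.3896 − 1.3766 = 1.01 °C.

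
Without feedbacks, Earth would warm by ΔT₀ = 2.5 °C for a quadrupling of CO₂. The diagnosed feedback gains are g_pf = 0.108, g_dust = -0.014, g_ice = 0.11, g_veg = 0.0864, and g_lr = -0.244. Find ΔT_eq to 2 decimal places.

2.62 °C

Total gain g = 0.108 − 0.014 + 0.11 + 0.0864 − 0.244 = 0.0464.
Amplification A = 1/(1 − 0.0464) = 1.049.
ΔT = 2.5 × 1.049 = 2.62 °C.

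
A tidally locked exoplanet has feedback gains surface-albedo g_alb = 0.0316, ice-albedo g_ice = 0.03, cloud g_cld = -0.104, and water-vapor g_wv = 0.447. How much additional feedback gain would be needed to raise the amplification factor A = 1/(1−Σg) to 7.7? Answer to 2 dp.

Current total gain = 0.4046.
Target gain for A = 7.7: g* = 1 − 1/7.7 = 0.8701.
Additional gain needed = 0.8701 − 0.4046 = 0.47.

0.47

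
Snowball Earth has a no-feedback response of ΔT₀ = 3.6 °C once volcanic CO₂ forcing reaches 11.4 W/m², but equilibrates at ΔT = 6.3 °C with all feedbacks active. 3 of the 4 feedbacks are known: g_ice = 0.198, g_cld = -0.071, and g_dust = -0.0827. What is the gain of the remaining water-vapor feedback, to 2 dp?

Amplification A = ΔT/ΔT₀ = 6.3/3.6 = 1.75.
Total gain g = 1 − 1/A = 1 − 1/1.75 = 0.4286.
Known gains sum to 0.198 − 0.071 − 0.0827 = 0.0443.
g_wv = 0.4286 − 0.0443 = 0.38.

0.38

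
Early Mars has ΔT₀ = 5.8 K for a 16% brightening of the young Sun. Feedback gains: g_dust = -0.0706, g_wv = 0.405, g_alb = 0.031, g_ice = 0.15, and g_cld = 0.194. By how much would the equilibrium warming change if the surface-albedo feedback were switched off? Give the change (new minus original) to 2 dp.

-1.92 K

Original: g = 0.7094, ΔT = 5.8/(1−0.7094) = 19.9587 K.
Without surface-albedo: g' = 0.6784, ΔT' = 5.8/(1−0.6784) = 18.0348 K.
Change = 18.0348 − 19.9587 = -1.92 K.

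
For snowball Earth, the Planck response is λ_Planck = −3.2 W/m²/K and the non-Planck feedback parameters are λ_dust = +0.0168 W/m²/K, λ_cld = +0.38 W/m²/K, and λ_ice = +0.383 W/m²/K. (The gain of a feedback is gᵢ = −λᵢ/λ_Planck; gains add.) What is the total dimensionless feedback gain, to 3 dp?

Convert to gains: g_dust = 0.0168/3.2 = 0.00525; g_cld = 0.38/3.2 = 0.1187; g_ice = 0.383/3.2 = 0.1197.
Total gain g = 0.24365.

0.244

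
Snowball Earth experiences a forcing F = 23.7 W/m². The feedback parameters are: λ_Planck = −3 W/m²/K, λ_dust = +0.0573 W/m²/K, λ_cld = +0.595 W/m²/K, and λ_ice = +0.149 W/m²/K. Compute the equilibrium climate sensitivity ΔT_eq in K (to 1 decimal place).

Net feedback parameter λ = (−3) + (+0.0573) + (+0.595) + (+0.149) = -2.1987 W/m²/K.
ΔT = −F/λ = −23.7/(-2.1987) = 10.8 K.

10.8 K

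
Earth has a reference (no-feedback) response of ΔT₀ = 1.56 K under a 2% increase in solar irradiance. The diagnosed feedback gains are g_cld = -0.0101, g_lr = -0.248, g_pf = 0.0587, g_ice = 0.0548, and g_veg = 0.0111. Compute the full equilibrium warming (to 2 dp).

Total gain g = -0.0101 − 0.248 + 0.0587 + 0.0548 + 0.0111 = -0.1335.
Amplification A = 1/(1 + 0.1335) = 0.8822.
ΔT = 1.56 × 0.8822 = 1.38 K.

1.38 K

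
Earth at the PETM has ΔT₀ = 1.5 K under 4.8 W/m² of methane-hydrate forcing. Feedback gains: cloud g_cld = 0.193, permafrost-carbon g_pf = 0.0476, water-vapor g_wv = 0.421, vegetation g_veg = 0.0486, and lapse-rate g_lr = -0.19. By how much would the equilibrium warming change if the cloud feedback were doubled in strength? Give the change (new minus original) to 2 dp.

Original: g = 0.5202, ΔT = 1.5/(1−0.5202) = 3.1263 K.
With doubled cloud: g' = 0.7132, ΔT' = 1.5/(1−0.7132) = 5.2301 K.
Change = 5.2301 − 3.1263 = 2.10 K.

2.10 K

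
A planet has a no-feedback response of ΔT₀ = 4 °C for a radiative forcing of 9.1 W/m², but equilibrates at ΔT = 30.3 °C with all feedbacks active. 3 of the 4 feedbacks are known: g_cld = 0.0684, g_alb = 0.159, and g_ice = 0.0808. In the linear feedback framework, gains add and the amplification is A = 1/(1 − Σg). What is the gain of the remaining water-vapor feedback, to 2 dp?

0.56

Amplification A = ΔT/ΔT₀ = 30.3/4 = 7.575.
Total gain g = 1 − 1/A = 1 − 1/7.575 = 0.868.
Known gains sum to 0.0684 + 0.159 + 0.0808 = 0.3082.
g_wv = 0.868 − 0.3082 = 0.56.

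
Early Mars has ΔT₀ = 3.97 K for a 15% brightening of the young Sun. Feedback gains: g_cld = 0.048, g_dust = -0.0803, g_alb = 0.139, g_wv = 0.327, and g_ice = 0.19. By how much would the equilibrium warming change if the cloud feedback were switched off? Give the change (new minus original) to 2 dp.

-1.19 K

Original: g = 0.6237, ΔT = 3.97/(1−0.6237) = 10.5501 K.
Without cloud: g' = 0.5757, ΔT' = 3.97/(1−0.5757) = 9.3566 K.
Change = 9.3566 − 10.5501 = -1.19 K.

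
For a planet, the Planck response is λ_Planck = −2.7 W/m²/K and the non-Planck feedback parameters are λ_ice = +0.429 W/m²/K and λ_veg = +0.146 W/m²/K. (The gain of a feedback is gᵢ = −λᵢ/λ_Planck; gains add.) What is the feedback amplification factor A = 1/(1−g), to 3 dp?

1.271

Convert to gains: g_ice = 0.429/2.7 = 0.1589; g_veg = 0.146/2.7 = 0.05407.
Total gain g = 0.21297.
A = 1/(1 − 0.21297) = 1.271.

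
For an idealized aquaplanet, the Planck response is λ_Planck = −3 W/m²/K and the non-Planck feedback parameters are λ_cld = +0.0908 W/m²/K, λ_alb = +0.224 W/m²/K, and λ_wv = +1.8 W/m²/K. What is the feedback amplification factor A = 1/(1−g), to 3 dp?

3.389

Convert to gains: g_cld = 0.0908/3 = 0.03027; g_alb = 0.224/3 = 0.07467; g_wv = 1.8/3 = 0.6.
Total gain g = 0.70494.
A = 1/(1 − 0.70494) = 3.389.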